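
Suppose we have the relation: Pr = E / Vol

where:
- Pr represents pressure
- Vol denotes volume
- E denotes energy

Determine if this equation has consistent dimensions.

Yes

Pr (pressure) has dimensions [L^-1 M T^-2].
Vol (volume) has dimensions [L^3].
E (energy) has dimensions [L^2 M T^-2].

Left side: [L^-1 M T^-2]
Right side: [L^-1 M T^-2]

Both sides have the same dimensions, so the equation is dimensionally consistent.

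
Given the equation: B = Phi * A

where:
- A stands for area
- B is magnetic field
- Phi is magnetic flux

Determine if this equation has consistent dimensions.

No

A (area) has dimensions [L^2].
B (magnetic field) has dimensions [I^-1 M T^-2].
Phi (magnetic flux) has dimensions [I^-1 L^2 M T^-2].

Left side: [I^-1 M T^-2]
Right side: [I^-1 L^4 M T^-2]

The two sides have different dimensions, so the equation is NOT dimensionally consistent.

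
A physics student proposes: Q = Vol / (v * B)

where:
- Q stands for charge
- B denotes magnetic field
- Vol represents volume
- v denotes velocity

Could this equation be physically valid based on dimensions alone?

No

Q (charge) has dimensions [I T].
B (magnetic field) has dimensions [I^-1 M T^-2].
Vol (volume) has dimensions [L^3].
v (velocity) has dimensions [L T^-1].

Left side: [I T]
Right side: [I L^2 M^-1 T^3]

The two sides have different dimensions, so the equation is NOT dimensionally consistent.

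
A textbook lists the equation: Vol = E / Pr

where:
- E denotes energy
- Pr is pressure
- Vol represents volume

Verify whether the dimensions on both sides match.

Yes

E (energy) has dimensions [L^2 M T^-2].
Pr (pressure) has dimensions [L^-1 M T^-2].
Vol (volume) has dimensions [L^3].

Left side: [L^3]
Right side: [L^3]

Both sides have the same dimensions, so the equation is dimensionally consistent.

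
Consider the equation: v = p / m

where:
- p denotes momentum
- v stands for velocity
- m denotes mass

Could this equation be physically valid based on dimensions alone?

Yes

p (momentum) has dimensions [L M T^-1].
v (velocity) has dimensions [L T^-1].
m (mass) has dimensions [M].

Left side: [L T^-1]
Right side: [L T^-1]

Both sides have the same dimensions, so the equation is dimensionally consistent.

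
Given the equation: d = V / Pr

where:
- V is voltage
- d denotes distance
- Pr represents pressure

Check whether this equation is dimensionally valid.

No

V (voltage) has dimensions [I^-1 L^2 M T^-3].
d (distance) has dimensions [L].
Pr (pressure) has dimensions [L^-1 M T^-2].

Left side: [L]
Right side: [I^-1 L^3 T^-1]

The two sides have different dimensions, so the equation is NOT dimensionally consistent.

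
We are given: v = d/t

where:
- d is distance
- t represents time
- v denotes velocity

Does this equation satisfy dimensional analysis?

Yes

d (distance) has dimensions [L].
t (time) has dimensions [T].
v (velocity) has dimensions [L T^-1].

Left side: [L T^-1]
Right side: [L T^-1]

Both sides have the same dimensions, so the equation is dimensionally consistent.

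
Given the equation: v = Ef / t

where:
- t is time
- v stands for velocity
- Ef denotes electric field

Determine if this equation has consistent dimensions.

No

t (time) has dimensions [T].
v (velocity) has dimensions [L T^-1].
Ef (electric field) has dimensions [I^-1 L M T^-3].

Left side: [L T^-1]
Right side: [I^-1 L M T^-4]

The two sides have different dimensions, so the equation is NOT dimensionally consistent.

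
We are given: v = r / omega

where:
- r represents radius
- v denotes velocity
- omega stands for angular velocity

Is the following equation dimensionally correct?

No

r (radius) has dimensions [L].
v (velocity) has dimensions [L T^-1].
omega (angular velocity) has dimensions [T^-1].

Left side: [L T^-1]
Right side: [L T]

The two sides have different dimensions, so the equation is NOT dimensionally consistent.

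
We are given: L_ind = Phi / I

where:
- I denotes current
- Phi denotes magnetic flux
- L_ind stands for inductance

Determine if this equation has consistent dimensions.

Yes

I (current) has dimensions [I].
Phi (magnetic flux) has dimensions [I^-1 L^2 M T^-2].
L_ind (inductance) has dimensions [I^-2 L^2 M T^-2].

Left side: [I^-2 L^2 M T^-2]
Right side: [I^-2 L^2 M T^-2]

Both sides have the same dimensions, so the equation is dimensionally consistent.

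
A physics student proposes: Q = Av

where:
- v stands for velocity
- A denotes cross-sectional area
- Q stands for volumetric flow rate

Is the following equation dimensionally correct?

Yes

v (velocity) has dimensions [L T^-1].
A (cross-sectional area) has dimensions [L^2].
Q (volumetric flow rate) has dimensions [L^3 T^-1].

Left side: [L^3 T^-1]
Right side: [L^3 T^-1]

Both sides have the same dimensions, so the equation is dimensionally consistent.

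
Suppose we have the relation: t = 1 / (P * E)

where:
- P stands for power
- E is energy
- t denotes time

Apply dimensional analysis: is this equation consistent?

No

P (power) has dimensions [L^2 M T^-3].
E (energy) has dimensions [L^2 M T^-2].
t (time) has dimensions [T].

Left side: [T]
Right side: [L^-4 M^-2 T^5]

The two sides have different dimensions, so the equation is NOT dimensionally consistent.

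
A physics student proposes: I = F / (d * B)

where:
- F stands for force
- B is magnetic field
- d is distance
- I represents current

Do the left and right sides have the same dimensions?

Yes

F (force) has dimensions [L M T^-2].
B (magnetic field) has dimensions [I^-1 M T^-2].
d (distance) has dimensions [L].
I (current) has dimensions [I].

Left side: [I]
Right side: [I]

Both sides have the same dimensions, so the equation is dimensionally consistent.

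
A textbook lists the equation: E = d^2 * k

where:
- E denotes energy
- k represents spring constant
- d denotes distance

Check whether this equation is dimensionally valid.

Yes

E (energy) has dimensions [L^2 M T^-2].
k (spring constant) has dimensions [M T^-2].
d (distance) has dimensions [L].

Left side: [L^2 M T^-2]
Right side: [L^2 M T^-2]

Both sides have the same dimensions, so the equation is dimensionally consistent.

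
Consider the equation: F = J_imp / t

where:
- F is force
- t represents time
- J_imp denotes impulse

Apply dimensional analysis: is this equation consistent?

Yes

F (force) has dimensions [L M T^-2].
t (time) has dimensions [T].
J_imp (impulse) has dimensions [L M T^-1].

Left side: [L M T^-2]
Right side: [L M T^-2]

Both sides have the same dimensions, so the equation is dimensionally consistent.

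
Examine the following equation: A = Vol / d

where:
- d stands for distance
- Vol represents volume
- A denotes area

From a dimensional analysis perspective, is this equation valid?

Yes

d (distance) has dimensions [L].
Vol (volume) has dimensions [L^3].
A (area) has dimensions [L^2].

Left side: [L^2]
Right side: [L^2]

Both sides have the same dimensions, so the equation is dimensionally consistent.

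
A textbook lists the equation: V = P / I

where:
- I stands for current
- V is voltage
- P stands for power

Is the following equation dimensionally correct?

Yes

I (current) has dimensions [I].
V (voltage) has dimensions [I^-1 L^2 M T^-3].
P (power) has dimensions [L^2 M T^-3].

Left side: [I^-1 L^2 M T^-3]
Right side: [I^-1 L^2 M T^-3]

Both sides have the same dimensions, so the equation is dimensionally consistent.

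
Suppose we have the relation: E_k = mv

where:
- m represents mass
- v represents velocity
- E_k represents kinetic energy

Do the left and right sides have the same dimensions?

No

m (mass) has dimensions [M].
v (velocity) has dimensions [L T^-1].
E_k (kinetic energy) has dimensions [L^2 M T^-2].

Left side: [L^2 M T^-2]
Right side: [L M T^-1]

The two sides have different dimensions, so the equation is NOT dimensionally consistent.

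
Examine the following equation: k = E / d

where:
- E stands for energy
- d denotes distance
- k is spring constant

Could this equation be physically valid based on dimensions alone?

No

E (energy) has dimensions [L^2 M T^-2].
d (distance) has dimensions [L].
k (spring constant) has dimensions [M T^-2].

Left side: [M T^-2]
Right side: [L M T^-2]

The two sides have different dimensions, so the equation is NOT dimensionally consistent.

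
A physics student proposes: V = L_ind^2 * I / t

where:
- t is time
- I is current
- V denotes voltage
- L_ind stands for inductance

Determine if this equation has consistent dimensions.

No

t (time) has dimensions [T].
I (current) has dimensions [I].
V (voltage) has dimensions [I^-1 L^2 M T^-3].
L_ind (inductance) has dimensions [I^-2 L^2 M T^-2].

Left side: [I^-1 L^2 M T^-3]
Right side: [I^-3 L^4 M^2 T^-5]

The two sides have different dimensions, so the equation is NOT dimensionally consistent.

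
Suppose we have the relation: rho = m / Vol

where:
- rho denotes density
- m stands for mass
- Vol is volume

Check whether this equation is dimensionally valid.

Yes

rho (density) has dimensions [L^-3 M].
m (mass) has dimensions [M].
Vol (volume) has dimensions [L^3].

Left side: [L^-3 M]
Right side: [L^-3 M]

Both sides have the same dimensions, so the equation is dimensionally consistent.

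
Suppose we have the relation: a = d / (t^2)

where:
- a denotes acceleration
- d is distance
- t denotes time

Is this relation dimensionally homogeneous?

Yes

a (acceleration) has dimensions [L T^-2].
d (distance) has dimensions [L].
t (time) has dimensions [T].

Left side: [L T^-2]
Right side: [L T^-2]

Both sides have the same dimensions, so the equation is dimensionally consistent.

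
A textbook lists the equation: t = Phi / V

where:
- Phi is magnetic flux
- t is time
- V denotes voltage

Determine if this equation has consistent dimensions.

Yes

Phi (magnetic flux) has dimensions [I^-1 L^2 M T^-2].
t (time) has dimensions [T].
V (voltage) has dimensions [I^-1 L^2 M T^-3].

Left side: [T]
Right side: [T]

Both sides have the same dimensions, so the equation is dimensionally consistent.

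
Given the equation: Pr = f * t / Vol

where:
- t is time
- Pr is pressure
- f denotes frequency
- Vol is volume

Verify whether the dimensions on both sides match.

No

t (time) has dimensions [T].
Pr (pressure) has dimensions [L^-1 M T^-2].
f (frequency) has dimensions [T^-1].
Vol (volume) has dimensions [L^3].

Left side: [L^-1 M T^-2]
Right side: [L^-3]

The two sides have different dimensions, so the equation is NOT dimensionally consistent.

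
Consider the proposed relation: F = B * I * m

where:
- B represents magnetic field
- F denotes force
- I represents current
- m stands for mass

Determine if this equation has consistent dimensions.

No

B (magnetic field) has dimensions [I^-1 M T^-2].
F (force) has dimensions [L M T^-2].
I (current) has dimensions [I].
m (mass) has dimensions [M].

Left side: [L M T^-2]
Right side: [M^2 T^-2]

The two sides have different dimensions, so the equation is NOT dimensionally consistent.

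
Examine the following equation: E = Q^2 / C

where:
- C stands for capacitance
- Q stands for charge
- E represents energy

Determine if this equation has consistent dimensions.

Yes

C (capacitance) has dimensions [I^2 L^-2 M^-1 T^4].
Q (charge) has dimensions [I T].
E (energy) has dimensions [L^2 M T^-2].

Left side: [L^2 M T^-2]
Right side: [L^2 M T^-2]

Both sides have the same dimensions, so the equation is dimensionally consistent.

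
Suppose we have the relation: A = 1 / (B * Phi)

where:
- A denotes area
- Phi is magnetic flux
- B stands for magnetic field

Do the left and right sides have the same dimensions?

No

A (area) has dimensions [L^2].
Phi (magnetic flux) has dimensions [I^-1 L^2 M T^-2].
B (magnetic field) has dimensions [I^-1 M T^-2].

Left side: [L^2]
Right side: [I^2 L^-2 M^-2 T^4]

The two sides have different dimensions, so the equation is NOT dimensionally consistent.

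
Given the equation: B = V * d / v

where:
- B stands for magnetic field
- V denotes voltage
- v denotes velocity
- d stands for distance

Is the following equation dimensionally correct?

No

B (magnetic field) has dimensions [I^-1 M T^-2].
V (voltage) has dimensions [I^-1 L^2 M T^-3].
v (velocity) has dimensions [L T^-1].
d (distance) has dimensions [L].

Left side: [I^-1 M T^-2]
Right side: [I^-1 L^2 M T^-2]

The two sides have different dimensions, so the equation is NOT dimensionally consistent.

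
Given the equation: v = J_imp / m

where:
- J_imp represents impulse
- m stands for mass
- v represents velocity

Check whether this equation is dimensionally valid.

Yes

J_imp (impulse) has dimensions [L M T^-1].
m (mass) has dimensions [M].
v (velocity) has dimensions [L T^-1].

Left side: [L T^-1]
Right side: [L T^-1]

Both sides have the same dimensions, so the equation is dimensionally consistent.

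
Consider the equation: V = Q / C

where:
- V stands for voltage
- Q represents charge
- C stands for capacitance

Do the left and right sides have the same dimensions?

Yes

V (voltage) has dimensions [I^-1 L^2 M T^-3].
Q (charge) has dimensions [I T].
C (capacitance) has dimensions [I^2 L^-2 M^-1 T^4].

Left side: [I^-1 L^2 M T^-3]
Right side: [I^-1 L^2 M T^-3]

Both sides have the same dimensions, so the equation is dimensionally consistent.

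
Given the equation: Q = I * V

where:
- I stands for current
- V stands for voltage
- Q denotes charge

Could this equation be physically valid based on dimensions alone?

No

I (current) has dimensions [I].
V (voltage) has dimensions [I^-1 L^2 M T^-3].
Q (charge) has dimensions [I T].

Left side: [I T]
Right side: [L^2 M T^-3]

The two sides have different dimensions, so the equation is NOT dimensionally consistent.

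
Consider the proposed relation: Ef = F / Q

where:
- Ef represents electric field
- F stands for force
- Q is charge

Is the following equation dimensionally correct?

Yes

Ef (electric field) has dimensions [I^-1 L M T^-3].
F (force) has dimensions [L M T^-2].
Q (charge) has dimensions [I T].

Left side: [I^-1 L M T^-3]
Right side: [I^-1 L M T^-3]

Both sides have the same dimensions, so the equation is dimensionally consistent.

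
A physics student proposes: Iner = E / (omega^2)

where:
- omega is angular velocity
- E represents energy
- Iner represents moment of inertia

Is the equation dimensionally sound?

Yes

omega (angular velocity) has dimensions [T^-1].
E (energy) has dimensions [L^2 M T^-2].
Iner (moment of inertia) has dimensions [L^2 M].

Left side: [L^2 M]
Right side: [L^2 M]

Both sides have the same dimensions, so the equation is dimensionally consistent.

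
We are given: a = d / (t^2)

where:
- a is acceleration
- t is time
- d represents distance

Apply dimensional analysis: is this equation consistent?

Yes

a (acceleration) has dimensions [L T^-2].
t (time) has dimensions [T].
d (distance) has dimensions [L].

Left side: [L T^-2]
Right side: [L T^-2]

Both sides have the same dimensions, so the equation is dimensionally consistent.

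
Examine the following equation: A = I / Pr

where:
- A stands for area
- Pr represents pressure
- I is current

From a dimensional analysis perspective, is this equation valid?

No

A (area) has dimensions [L^2].
Pr (pressure) has dimensions [L^-1 M T^-2].
I (current) has dimensions [I].

Left side: [L^2]
Right side: [I L M^-1 T^2]

The two sides have different dimensions, so the equation is NOT dimensionally consistent.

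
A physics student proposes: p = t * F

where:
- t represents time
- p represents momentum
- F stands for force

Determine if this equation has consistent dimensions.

Yes

t (time) has dimensions [T].
p (momentum) has dimensions [L M T^-1].
F (force) has dimensions [L M T^-2].

Left side: [L M T^-1]
Right side: [L M T^-1]

Both sides have the same dimensions, so the equation is dimensionally consistent.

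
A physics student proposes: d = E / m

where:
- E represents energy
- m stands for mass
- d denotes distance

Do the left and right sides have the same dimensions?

No

E (energy) has dimensions [L^2 M T^-2].
m (mass) has dimensions [M].
d (distance) has dimensions [L].

Left side: [L]
Right side: [L^2 T^-2]

The two sides have different dimensions, so the equation is NOT dimensionally consistent.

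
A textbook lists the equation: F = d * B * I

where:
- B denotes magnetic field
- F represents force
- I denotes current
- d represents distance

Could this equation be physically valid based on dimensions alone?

Yes

B (magnetic field) has dimensions [I^-1 M T^-2].
F (force) has dimensions [L M T^-2].
I (current) has dimensions [I].
d (distance) has dimensions [L].

Left side: [L M T^-2]
Right side: [L M T^-2]

Both sides have the same dimensions, so the equation is dimensionally consistent.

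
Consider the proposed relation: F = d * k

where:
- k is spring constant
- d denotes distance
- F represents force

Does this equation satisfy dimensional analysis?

Yes

k (spring constant) has dimensions [M T^-2].
d (distance) has dimensions [L].
F (force) has dimensions [L M T^-2].

Left side: [L M T^-2]
Right side: [L M T^-2]

Both sides have the same dimensions, so the equation is dimensionally consistent.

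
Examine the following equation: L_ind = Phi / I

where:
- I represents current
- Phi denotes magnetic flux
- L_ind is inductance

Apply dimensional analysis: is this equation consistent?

Yes

I (current) has dimensions [I].
Phi (magnetic flux) has dimensions [I^-1 L^2 M T^-2].
L_ind (inductance) has dimensions [I^-2 L^2 M T^-2].

Left side: [I^-2 L^2 M T^-2]
Right side: [I^-2 L^2 M T^-2]

Both sides have the same dimensions, so the equation is dimensionally consistent.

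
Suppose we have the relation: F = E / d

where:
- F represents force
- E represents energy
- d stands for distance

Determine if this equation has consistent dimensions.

Yes

F (force) has dimensions [L M T^-2].
E (energy) has dimensions [L^2 M T^-2].
d (distance) has dimensions [L].

Left side: [L M T^-2]
Right side: [L M T^-2]

Both sides have the same dimensions, so the equation is dimensionally consistent.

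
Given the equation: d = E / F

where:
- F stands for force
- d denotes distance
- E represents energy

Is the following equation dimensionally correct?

Yes

F (force) has dimensions [L M T^-2].
d (distance) has dimensions [L].
E (energy) has dimensions [L^2 M T^-2].

Left side: [L]
Right side: [L]

Both sides have the same dimensions, so the equation is dimensionally consistent.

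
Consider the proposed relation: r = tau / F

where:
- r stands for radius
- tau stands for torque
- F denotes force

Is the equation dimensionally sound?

Yes

r (radius) has dimensions [L].
tau (torque) has dimensions [L^2 M T^-2].
F (force) has dimensions [L M T^-2].

Left side: [L]
Right side: [L]

Both sides have the same dimensions, so the equation is dimensionally consistent.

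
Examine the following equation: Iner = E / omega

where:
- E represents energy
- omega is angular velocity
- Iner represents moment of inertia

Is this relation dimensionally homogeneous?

No

E (energy) has dimensions [L^2 M T^-2].
omega (angular velocity) has dimensions [T^-1].
Iner (moment of inertia) has dimensions [L^2 M].

Left side: [L^2 M]
Right side: [L^2 M T^-1]

The two sides have different dimensions, so the equation is NOT dimensionally consistent.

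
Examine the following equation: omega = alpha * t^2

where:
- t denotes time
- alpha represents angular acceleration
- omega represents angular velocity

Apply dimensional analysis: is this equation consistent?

No

t (time) has dimensions [T].
alpha (angular acceleration) has dimensions [T^-2].
omega (angular velocity) has dimensions [T^-1].

Left side: [T^-1]
Right side: [dimensionless]

The two sides have different dimensions, so the equation is NOT dimensionally consistent.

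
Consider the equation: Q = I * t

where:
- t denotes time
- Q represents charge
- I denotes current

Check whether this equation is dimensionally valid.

Yes

t (time) has dimensions [T].
Q (charge) has dimensions [I T].
I (current) has dimensions [I].

Left side: [I T]
Right side: [I T]

Both sides have the same dimensions, so the equation is dimensionally consistent.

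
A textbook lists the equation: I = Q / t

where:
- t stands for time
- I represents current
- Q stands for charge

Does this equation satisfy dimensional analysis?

Yes

t (time) has dimensions [T].
I (current) has dimensions [I].
Q (charge) has dimensions [I T].

Left side: [I]
Right side: [I]

Both sides have the same dimensions, so the equation is dimensionally consistent.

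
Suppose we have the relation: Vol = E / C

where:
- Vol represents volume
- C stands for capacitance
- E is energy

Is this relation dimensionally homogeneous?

No

Vol (volume) has dimensions [L^3].
C (capacitance) has dimensions [I^2 L^-2 M^-1 T^4].
E (energy) has dimensions [L^2 M T^-2].

Left side: [L^3]
Right side: [I^-2 L^4 M^2 T^-6]

The two sides have different dimensions, so the equation is NOT dimensionally consistent.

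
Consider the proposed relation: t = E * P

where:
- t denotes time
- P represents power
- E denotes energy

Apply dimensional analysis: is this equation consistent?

No

t (time) has dimensions [T].
P (power) has dimensions [L^2 M T^-3].
E (energy) has dimensions [L^2 M T^-2].

Left side: [T]
Right side: [L^4 M^2 T^-5]

The two sides have different dimensions, so the equation is NOT dimensionally consistent.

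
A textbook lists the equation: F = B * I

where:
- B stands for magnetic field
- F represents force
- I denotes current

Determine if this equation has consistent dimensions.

No

B (magnetic field) has dimensions [I^-1 M T^-2].
F (force) has dimensions [L M T^-2].
I (current) has dimensions [I].

Left side: [L M T^-2]
Right side: [M T^-2]

The two sides have different dimensions, so the equation is NOT dimensionally consistent.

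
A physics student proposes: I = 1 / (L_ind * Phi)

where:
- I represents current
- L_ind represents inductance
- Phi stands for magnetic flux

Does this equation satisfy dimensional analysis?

No

I (current) has dimensions [I].
L_ind (inductance) has dimensions [I^-2 L^2 M T^-2].
Phi (magnetic flux) has dimensions [I^-1 L^2 M T^-2].

Left side: [I]
Right side: [I^3 L^-4 M^-2 T^4]

The two sides have different dimensions, so the equation is NOT dimensionally consistent.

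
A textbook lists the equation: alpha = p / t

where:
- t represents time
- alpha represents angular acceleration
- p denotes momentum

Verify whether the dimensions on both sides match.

No

t (time) has dimensions [T].
alpha (angular acceleration) has dimensions [T^-2].
p (momentum) has dimensions [L M T^-1].

Left side: [T^-2]
Right side: [L M T^-2]

The two sides have different dimensions, so the equation is NOT dimensionally consistent.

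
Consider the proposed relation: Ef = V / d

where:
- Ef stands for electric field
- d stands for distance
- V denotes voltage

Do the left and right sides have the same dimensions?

Yes

Ef (electric field) has dimensions [I^-1 L M T^-3].
d (distance) has dimensions [L].
V (voltage) has dimensions [I^-1 L^2 M T^-3].

Left side: [I^-1 L M T^-3]
Right side: [I^-1 L M T^-3]

Both sides have the same dimensions, so the equation is dimensionally consistent.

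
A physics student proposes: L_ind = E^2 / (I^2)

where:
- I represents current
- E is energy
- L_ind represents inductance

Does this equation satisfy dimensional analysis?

No

I (current) has dimensions [I].
E (energy) has dimensions [L^2 M T^-2].
L_ind (inductance) has dimensions [I^-2 L^2 M T^-2].

Left side: [I^-2 L^2 M T^-2]
Right side: [I^-2 L^4 M^2 T^-4]

The two sides have different dimensions, so the equation is NOT dimensionally consistent.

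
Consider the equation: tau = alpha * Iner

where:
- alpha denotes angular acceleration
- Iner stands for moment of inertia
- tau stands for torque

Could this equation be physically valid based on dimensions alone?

Yes

alpha (angular acceleration) has dimensions [T^-2].
Iner (moment of inertia) has dimensions [L^2 M].
tau (torque) has dimensions [L^2 M T^-2].

Left side: [L^2 M T^-2]
Right side: [L^2 M T^-2]

Both sides have the same dimensions, so the equation is dimensionally consistent.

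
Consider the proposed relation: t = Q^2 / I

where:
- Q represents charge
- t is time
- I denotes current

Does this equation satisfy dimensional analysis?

No

Q (charge) has dimensions [I T].
t (time) has dimensions [T].
I (current) has dimensions [I].

Left side: [T]
Right side: [I T^2]

The two sides have different dimensions, so the equation is NOT dimensionally consistent.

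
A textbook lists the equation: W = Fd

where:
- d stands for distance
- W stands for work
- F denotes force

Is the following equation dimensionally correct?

Yes

d (distance) has dimensions [L].
W (work) has dimensions [L^2 M T^-2].
F (force) has dimensions [L M T^-2].

Left side: [L^2 M T^-2]
Right side: [L^2 M T^-2]

Both sides have the same dimensions, so the equation is dimensionally consistent.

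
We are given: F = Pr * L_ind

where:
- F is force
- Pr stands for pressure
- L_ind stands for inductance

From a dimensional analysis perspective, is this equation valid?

No

F (force) has dimensions [L M T^-2].
Pr (pressure) has dimensions [L^-1 M T^-2].
L_ind (inductance) has dimensions [I^-2 L^2 M T^-2].

Left side: [L M T^-2]
Right side: [I^-2 L M^2 T^-4]

The two sides have different dimensions, so the equation is NOT dimensionally consistent.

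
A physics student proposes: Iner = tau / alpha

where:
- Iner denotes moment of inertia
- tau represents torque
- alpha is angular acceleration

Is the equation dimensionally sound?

Yes

Iner (moment of inertia) has dimensions [L^2 M].
tau (torque) has dimensions [L^2 M T^-2].
alpha (angular acceleration) has dimensions [T^-2].

Left side: [L^2 M]
Right side: [L^2 M]

Both sides have the same dimensions, so the equation is dimensionally consistent.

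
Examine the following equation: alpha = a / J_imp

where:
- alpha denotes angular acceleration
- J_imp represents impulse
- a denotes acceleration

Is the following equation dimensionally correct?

No

alpha (angular acceleration) has dimensions [T^-2].
J_imp (impulse) has dimensions [L M T^-1].
a (acceleration) has dimensions [L T^-2].

Left side: [T^-2]
Right side: [M^-1 T^-1]

The two sides have different dimensions, so the equation is NOT dimensionally consistent.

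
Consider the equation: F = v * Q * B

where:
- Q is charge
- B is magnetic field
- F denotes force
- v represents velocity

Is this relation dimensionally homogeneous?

Yes

Q (charge) has dimensions [I T].
B (magnetic field) has dimensions [I^-1 M T^-2].
F (force) has dimensions [L M T^-2].
v (velocity) has dimensions [L T^-1].

Left side: [L M T^-2]
Right side: [L M T^-2]

Both sides have the same dimensions, so the equation is dimensionally consistent.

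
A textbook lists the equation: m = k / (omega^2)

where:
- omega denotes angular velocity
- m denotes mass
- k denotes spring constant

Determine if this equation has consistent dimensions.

Yes

omega (angular velocity) has dimensions [T^-1].
m (mass) has dimensions [M].
k (spring constant) has dimensions [M T^-2].

Left side: [M]
Right side: [M]

Both sides have the same dimensions, so the equation is dimensionally consistent.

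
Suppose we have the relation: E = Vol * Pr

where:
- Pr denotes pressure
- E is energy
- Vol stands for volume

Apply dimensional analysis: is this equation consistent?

Yes

Pr (pressure) has dimensions [L^-1 M T^-2].
E (energy) has dimensions [L^2 M T^-2].
Vol (volume) has dimensions [L^3].

Left side: [L^2 M T^-2]
Right side: [L^2 M T^-2]

Both sides have the same dimensions, so the equation is dimensionally consistent.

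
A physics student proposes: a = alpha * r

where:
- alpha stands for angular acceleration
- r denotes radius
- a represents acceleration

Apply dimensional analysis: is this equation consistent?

Yes

alpha (angular acceleration) has dimensions [T^-2].
r (radius) has dimensions [L].
a (acceleration) has dimensions [L T^-2].

Left side: [L T^-2]
Right side: [L T^-2]

Both sides have the same dimensions, so the equation is dimensionally consistent.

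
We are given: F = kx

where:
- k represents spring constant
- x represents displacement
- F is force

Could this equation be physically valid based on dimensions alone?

Yes

k (spring constant) has dimensions [M T^-2].
x (displacement) has dimensions [L].
F (force) has dimensions [L M T^-2].

Left side: [L M T^-2]
Right side: [L M T^-2]

Both sides have the same dimensions, so the equation is dimensionally consistent.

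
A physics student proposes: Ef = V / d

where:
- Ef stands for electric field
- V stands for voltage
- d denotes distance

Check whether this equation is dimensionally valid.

Yes

Ef (electric field) has dimensions [I^-1 L M T^-3].
V (voltage) has dimensions [I^-1 L^2 M T^-3].
d (distance) has dimensions [L].

Left side: [I^-1 L M T^-3]
Right side: [I^-1 L M T^-3]

Both sides have the same dimensions, so the equation is dimensionally consistent.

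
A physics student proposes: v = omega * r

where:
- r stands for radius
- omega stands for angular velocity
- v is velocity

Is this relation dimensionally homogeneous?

Yes

r (radius) has dimensions [L].
omega (angular velocity) has dimensions [T^-1].
v (velocity) has dimensions [L T^-1].

Left side: [L T^-1]
Right side: [L T^-1]

Both sides have the same dimensions, so the equation is dimensionally consistent.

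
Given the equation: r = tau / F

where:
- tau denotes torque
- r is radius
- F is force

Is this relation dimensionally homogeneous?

Yes

tau (torque) has dimensions [L^2 M T^-2].
r (radius) has dimensions [L].
F (force) has dimensions [L M T^-2].

Left side: [L]
Right side: [L]

Both sides have the same dimensions, so the equation is dimensionally consistent.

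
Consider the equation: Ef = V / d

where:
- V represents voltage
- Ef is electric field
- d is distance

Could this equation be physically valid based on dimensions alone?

Yes

V (voltage) has dimensions [I^-1 L^2 M T^-3].
Ef (electric field) has dimensions [I^-1 L M T^-3].
d (distance) has dimensions [L].

Left side: [I^-1 L M T^-3]
Right side: [I^-1 L M T^-3]

Both sides have the same dimensions, so the equation is dimensionally consistent.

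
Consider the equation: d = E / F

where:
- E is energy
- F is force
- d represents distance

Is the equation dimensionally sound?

Yes

E (energy) has dimensions [L^2 M T^-2].
F (force) has dimensions [L M T^-2].
d (distance) has dimensions [L].

Left side: [L]
Right side: [L]

Both sides have the same dimensions, so the equation is dimensionally consistent.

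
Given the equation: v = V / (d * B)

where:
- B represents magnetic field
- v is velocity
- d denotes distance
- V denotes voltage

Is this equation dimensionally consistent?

Yes

B (magnetic field) has dimensions [I^-1 M T^-2].
v (velocity) has dimensions [L T^-1].
d (distance) has dimensions [L].
V (voltage) has dimensions [I^-1 L^2 M T^-3].

Left side: [L T^-1]
Right side: [L T^-1]

Both sides have the same dimensions, so the equation is dimensionally consistent.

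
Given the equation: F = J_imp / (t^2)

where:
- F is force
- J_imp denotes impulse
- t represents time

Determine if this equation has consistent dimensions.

No

F (force) has dimensions [L M T^-2].
J_imp (impulse) has dimensions [L M T^-1].
t (time) has dimensions [T].

Left side: [L M T^-2]
Right side: [L M T^-3]

The two sides have different dimensions, so the equation is NOT dimensionally consistent.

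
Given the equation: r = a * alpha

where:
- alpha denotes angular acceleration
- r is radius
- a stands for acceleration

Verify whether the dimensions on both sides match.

No

alpha (angular acceleration) has dimensions [T^-2].
r (radius) has dimensions [L].
a (acceleration) has dimensions [L T^-2].

Left side: [L]
Right side: [L T^-4]

The two sides have different dimensions, so the equation is NOT dimensionally consistent.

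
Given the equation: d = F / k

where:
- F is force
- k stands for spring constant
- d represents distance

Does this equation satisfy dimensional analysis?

Yes

F (force) has dimensions [L M T^-2].
k (spring constant) has dimensions [M T^-2].
d (distance) has dimensions [L].

Left side: [L]
Right side: [L]

Both sides have the same dimensions, so the equation is dimensionally consistent.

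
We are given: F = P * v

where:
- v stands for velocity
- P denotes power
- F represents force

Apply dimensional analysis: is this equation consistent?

No

v (velocity) has dimensions [L T^-1].
P (power) has dimensions [L^2 M T^-3].
F (force) has dimensions [L M T^-2].

Left side: [L M T^-2]
Right side: [L^3 M T^-4]

The two sides have different dimensions, so the equation is NOT dimensionally consistent.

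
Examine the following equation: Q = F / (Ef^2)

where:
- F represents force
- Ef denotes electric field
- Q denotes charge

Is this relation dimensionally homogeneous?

No

F (force) has dimensions [L M T^-2].
Ef (electric field) has dimensions [I^-1 L M T^-3].
Q (charge) has dimensions [I T].

Left side: [I T]
Right side: [I^2 L^-1 M^-1 T^4]

The two sides have different dimensions, so the equation is NOT dimensionally consistent.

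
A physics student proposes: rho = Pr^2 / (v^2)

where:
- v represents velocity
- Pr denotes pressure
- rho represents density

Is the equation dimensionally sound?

No

v (velocity) has dimensions [L T^-1].
Pr (pressure) has dimensions [L^-1 M T^-2].
rho (density) has dimensions [L^-3 M].

Left side: [L^-3 M]
Right side: [L^-4 M^2 T^-2]

The two sides have different dimensions, so the equation is NOT dimensionally consistent.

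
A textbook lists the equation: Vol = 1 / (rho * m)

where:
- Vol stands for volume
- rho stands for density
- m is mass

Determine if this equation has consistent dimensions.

No

Vol (volume) has dimensions [L^3].
rho (density) has dimensions [L^-3 M].
m (mass) has dimensions [M].

Left side: [L^3]
Right side: [L^3 M^-2]

The two sides have different dimensions, so the equation is NOT dimensionally consistent.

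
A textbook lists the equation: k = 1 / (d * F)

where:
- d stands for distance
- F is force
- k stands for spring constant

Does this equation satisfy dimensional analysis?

No

d (distance) has dimensions [L].
F (force) has dimensions [L M T^-2].
k (spring constant) has dimensions [M T^-2].

Left side: [M T^-2]
Right side: [L^-2 M^-1 T^2]

The two sides have different dimensions, so the equation is NOT dimensionally consistent.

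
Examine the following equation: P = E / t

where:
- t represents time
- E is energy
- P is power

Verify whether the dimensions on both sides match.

Yes

t (time) has dimensions [T].
E (energy) has dimensions [L^2 M T^-2].
P (power) has dimensions [L^2 M T^-3].

Left side: [L^2 M T^-3]
Right side: [L^2 M T^-3]

Both sides have the same dimensions, so the equation is dimensionally consistent.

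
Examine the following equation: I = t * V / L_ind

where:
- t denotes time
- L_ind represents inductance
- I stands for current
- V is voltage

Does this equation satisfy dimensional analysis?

Yes

t (time) has dimensions [T].
L_ind (inductance) has dimensions [I^-2 L^2 M T^-2].
I (current) has dimensions [I].
V (voltage) has dimensions [I^-1 L^2 M T^-3].

Left side: [I]
Right side: [I]

Both sides have the same dimensions, so the equation is dimensionally consistent.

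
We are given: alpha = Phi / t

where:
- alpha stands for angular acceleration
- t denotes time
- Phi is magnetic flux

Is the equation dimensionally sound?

No

alpha (angular acceleration) has dimensions [T^-2].
t (time) has dimensions [T].
Phi (magnetic flux) has dimensions [I^-1 L^2 M T^-2].

Left side: [T^-2]
Right side: [I^-1 L^2 M T^-3]

The two sides have different dimensions, so the equation is NOT dimensionally consistent.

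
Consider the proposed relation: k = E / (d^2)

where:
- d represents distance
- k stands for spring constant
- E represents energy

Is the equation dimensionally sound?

Yes

d (distance) has dimensions [L].
k (spring constant) has dimensions [M T^-2].
E (energy) has dimensions [L^2 M T^-2].

Left side: [M T^-2]
Right side: [M T^-2]

Both sides have the same dimensions, so the equation is dimensionally consistent.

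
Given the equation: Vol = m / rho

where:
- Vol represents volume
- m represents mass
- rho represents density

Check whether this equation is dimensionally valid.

Yes

Vol (volume) has dimensions [L^3].
m (mass) has dimensions [M].
rho (density) has dimensions [L^-3 M].

Left side: [L^3]
Right side: [L^3]

Both sides have the same dimensions, so the equation is dimensionally consistent.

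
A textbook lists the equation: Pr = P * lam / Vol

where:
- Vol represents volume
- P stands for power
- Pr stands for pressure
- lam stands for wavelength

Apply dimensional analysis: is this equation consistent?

No

Vol (volume) has dimensions [L^3].
P (power) has dimensions [L^2 M T^-3].
Pr (pressure) has dimensions [L^-1 M T^-2].
lam (wavelength) has dimensions [L].

Left side: [L^-1 M T^-2]
Right side: [M T^-3]

The two sides have different dimensions, so the equation is NOT dimensionally consistent.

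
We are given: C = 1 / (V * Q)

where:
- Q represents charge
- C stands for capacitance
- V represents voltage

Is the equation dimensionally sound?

No

Q (charge) has dimensions [I T].
C (capacitance) has dimensions [I^2 L^-2 M^-1 T^4].
V (voltage) has dimensions [I^-1 L^2 M T^-3].

Left side: [I^2 L^-2 M^-1 T^4]
Right side: [L^-2 M^-1 T^2]

The two sides have different dimensions, so the equation is NOT dimensionally consistent.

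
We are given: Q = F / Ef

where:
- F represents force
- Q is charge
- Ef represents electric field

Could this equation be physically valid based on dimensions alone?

Yes

F (force) has dimensions [L M T^-2].
Q (charge) has dimensions [I T].
Ef (electric field) has dimensions [I^-1 L M T^-3].

Left side: [I T]
Right side: [I T]

Both sides have the same dimensions, so the equation is dimensionally consistent.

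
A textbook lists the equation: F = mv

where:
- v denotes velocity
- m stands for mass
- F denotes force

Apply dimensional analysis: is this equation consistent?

No

v (velocity) has dimensions [L T^-1].
m (mass) has dimensions [M].
F (force) has dimensions [L M T^-2].

Left side: [L M T^-2]
Right side: [L M T^-1]

The two sides have different dimensions, so the equation is NOT dimensionally consistent.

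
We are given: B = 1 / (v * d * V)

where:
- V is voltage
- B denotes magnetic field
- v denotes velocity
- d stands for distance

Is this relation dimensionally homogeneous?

No

V (voltage) has dimensions [I^-1 L^2 M T^-3].
B (magnetic field) has dimensions [I^-1 M T^-2].
v (velocity) has dimensions [L T^-1].
d (distance) has dimensions [L].

Left side: [I^-1 M T^-2]
Right side: [I L^-4 M^-1 T^4]

The two sides have different dimensions, so the equation is NOT dimensionally consistent.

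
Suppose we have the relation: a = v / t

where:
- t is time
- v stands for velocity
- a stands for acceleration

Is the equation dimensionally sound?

Yes

t (time) has dimensions [T].
v (velocity) has dimensions [L T^-1].
a (acceleration) has dimensions [L T^-2].

Left side: [L T^-2]
Right side: [L T^-2]

Both sides have the same dimensions, so the equation is dimensionally consistent.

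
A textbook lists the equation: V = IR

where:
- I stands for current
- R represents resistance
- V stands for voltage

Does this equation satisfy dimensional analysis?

Yes

I (current) has dimensions [I].
R (resistance) has dimensions [I^-2 L^2 M T^-3].
V (voltage) has dimensions [I^-1 L^2 M T^-3].

Left side: [I^-1 L^2 M T^-3]
Right side: [I^-1 L^2 M T^-3]

Both sides have the same dimensions, so the equation is dimensionally consistent.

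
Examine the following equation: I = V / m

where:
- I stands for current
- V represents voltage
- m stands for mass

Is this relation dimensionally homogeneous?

No

I (current) has dimensions [I].
V (voltage) has dimensions [I^-1 L^2 M T^-3].
m (mass) has dimensions [M].

Left side: [I]
Right side: [I^-1 L^2 T^-3]

The two sides have different dimensions, so the equation is NOT dimensionally consistent.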